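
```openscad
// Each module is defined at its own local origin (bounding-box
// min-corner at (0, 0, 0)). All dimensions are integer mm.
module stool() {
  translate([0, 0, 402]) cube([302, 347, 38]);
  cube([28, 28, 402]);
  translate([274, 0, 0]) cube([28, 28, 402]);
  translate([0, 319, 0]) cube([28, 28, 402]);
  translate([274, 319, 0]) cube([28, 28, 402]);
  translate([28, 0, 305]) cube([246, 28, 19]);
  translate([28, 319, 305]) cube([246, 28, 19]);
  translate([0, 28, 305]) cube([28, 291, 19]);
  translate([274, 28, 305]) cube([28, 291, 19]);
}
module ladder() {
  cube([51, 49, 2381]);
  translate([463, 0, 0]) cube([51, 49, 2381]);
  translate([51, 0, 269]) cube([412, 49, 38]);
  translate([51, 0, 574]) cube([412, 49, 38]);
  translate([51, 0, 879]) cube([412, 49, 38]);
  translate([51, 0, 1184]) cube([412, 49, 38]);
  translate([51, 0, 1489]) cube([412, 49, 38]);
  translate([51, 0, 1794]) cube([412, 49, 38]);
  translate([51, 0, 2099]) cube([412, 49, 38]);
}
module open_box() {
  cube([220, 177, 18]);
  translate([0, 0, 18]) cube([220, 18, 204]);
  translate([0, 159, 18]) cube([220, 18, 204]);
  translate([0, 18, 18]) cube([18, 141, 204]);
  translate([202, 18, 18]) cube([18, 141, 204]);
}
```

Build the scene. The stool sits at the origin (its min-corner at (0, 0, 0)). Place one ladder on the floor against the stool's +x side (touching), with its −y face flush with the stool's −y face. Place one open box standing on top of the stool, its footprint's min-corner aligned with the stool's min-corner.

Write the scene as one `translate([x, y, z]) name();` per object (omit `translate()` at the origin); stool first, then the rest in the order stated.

stool();
translate([302, 0, 0]) ladder();
translate([0, 0, 440]) open_box();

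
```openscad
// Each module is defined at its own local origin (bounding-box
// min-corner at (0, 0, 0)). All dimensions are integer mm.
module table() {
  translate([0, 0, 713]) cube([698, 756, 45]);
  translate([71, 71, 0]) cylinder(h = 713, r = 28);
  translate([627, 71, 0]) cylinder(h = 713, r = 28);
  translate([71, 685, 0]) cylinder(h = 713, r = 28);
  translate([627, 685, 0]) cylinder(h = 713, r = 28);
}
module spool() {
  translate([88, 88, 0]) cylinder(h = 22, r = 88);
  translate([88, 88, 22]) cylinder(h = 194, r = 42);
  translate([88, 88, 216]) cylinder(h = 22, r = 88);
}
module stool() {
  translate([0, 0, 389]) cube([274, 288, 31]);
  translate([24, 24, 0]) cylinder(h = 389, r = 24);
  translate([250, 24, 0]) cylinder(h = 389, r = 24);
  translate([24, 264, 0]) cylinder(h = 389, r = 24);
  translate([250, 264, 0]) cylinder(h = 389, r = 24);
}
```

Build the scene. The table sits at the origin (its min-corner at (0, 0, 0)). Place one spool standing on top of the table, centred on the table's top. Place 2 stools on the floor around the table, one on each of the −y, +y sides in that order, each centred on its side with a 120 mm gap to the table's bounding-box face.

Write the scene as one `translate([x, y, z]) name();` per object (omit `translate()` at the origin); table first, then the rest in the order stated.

table();
translate([261, 290, 758]) spool();
translate([212, -408, 0]) stool();
translate([212, 876, 0]) stool();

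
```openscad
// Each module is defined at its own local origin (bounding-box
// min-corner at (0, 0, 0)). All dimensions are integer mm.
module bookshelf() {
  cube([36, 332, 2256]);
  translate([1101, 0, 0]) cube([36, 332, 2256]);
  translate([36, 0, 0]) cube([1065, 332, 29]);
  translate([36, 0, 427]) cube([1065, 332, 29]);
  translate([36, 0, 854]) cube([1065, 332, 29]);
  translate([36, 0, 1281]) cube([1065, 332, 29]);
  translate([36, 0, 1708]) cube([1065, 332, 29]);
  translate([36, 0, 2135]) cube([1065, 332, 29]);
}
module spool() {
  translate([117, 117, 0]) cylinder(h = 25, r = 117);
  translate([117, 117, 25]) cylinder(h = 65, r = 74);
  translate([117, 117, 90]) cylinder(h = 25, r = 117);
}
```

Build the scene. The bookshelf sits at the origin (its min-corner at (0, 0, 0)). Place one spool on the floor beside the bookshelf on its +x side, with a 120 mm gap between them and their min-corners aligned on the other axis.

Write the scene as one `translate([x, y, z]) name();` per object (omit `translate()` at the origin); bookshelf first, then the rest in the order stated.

bookshelf();
translate([1257, 0, 0]) spool();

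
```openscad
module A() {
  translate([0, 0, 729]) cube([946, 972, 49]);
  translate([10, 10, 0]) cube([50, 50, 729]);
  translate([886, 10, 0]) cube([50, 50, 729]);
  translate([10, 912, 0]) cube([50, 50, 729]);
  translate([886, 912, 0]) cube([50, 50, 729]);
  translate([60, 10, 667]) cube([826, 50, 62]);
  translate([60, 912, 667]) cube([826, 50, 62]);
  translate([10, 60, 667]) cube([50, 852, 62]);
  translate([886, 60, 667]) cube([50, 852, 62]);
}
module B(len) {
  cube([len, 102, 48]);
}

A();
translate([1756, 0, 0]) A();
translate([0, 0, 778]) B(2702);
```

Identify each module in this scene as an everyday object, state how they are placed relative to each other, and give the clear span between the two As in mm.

A is a table. B is a beam. A beam spans the tops of two tables. The clear span between the two tables is 810 mm.

Second table starts at x = 1756; first ends at x = 946; clear span = 1756 − 946 = 810 mm.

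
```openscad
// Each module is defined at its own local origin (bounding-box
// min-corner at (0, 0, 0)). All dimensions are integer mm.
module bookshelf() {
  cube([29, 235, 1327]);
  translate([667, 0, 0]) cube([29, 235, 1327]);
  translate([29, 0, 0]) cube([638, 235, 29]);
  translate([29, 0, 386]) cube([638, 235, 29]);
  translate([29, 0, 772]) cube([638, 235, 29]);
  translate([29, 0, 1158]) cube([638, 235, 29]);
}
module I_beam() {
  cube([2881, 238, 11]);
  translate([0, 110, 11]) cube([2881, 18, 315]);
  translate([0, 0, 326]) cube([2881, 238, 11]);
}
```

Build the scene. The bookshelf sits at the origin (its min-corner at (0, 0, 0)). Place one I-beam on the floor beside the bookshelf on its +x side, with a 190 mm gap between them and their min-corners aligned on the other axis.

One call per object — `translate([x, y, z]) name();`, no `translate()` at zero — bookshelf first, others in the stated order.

bookshelf();
translate([886, 0, 0]) I_beam();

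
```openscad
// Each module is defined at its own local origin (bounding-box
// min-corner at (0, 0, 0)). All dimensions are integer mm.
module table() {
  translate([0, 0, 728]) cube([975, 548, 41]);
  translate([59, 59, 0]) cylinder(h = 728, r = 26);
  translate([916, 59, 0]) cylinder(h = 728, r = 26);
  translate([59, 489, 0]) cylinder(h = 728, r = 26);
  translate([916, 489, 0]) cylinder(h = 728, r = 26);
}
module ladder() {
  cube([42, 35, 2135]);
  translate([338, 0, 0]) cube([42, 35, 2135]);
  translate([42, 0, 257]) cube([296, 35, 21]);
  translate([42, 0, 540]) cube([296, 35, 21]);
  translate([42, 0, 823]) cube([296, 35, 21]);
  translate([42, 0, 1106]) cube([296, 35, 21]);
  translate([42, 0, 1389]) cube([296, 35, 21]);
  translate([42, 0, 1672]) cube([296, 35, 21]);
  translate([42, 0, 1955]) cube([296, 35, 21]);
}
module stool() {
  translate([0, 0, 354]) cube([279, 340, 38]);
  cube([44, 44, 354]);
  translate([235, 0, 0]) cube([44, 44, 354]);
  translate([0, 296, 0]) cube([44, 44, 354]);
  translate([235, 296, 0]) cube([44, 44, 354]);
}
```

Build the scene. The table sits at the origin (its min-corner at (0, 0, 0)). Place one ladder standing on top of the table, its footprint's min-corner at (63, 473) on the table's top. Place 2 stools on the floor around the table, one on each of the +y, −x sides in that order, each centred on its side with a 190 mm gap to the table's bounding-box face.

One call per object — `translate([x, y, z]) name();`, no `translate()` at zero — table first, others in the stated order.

table();
translate([63, 473, 769]) ladder();
translate([348, 738, 0]) stool();
translate([-469, 104, 0]) stool();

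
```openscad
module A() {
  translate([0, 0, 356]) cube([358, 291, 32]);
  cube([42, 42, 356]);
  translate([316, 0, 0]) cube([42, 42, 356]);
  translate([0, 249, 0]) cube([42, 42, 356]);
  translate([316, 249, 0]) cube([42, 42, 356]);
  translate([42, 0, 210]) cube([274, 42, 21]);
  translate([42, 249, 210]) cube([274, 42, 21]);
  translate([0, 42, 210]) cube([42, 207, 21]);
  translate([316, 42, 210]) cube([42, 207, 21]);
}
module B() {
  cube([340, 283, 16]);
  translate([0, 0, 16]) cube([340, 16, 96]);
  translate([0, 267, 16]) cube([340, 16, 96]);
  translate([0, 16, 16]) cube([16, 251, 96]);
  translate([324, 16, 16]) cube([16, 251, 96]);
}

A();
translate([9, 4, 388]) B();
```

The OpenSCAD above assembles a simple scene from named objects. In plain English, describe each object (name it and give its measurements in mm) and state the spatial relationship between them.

A is a simple wooden stool: a rectangular seat 358 mm (x) by 291 mm (y), 32 mm thick, top face at z = 388 mm, on four square legs, each 42×42 mm in cross-section. The legs rest on z = 0, each flush with a corner of the seat. Four stretchers, 42 mm wide and 21 mm tall, connect adjacent legs with their undersides at z = 210 mm, each running between the inner faces of the legs it joins and aligned with the legs' outer faces on the other axis.

B is an open-topped rectangular box: outside dimensions 340×283×112 mm, with a uniform wall and base thickness of 16 mm. The base is a full 340×283 slab on the floor; four walls sit on top of the base. The front and back walls (the −y and +y sides) span the full width; the two side walls fit between them.

The open box is on top of the stool, centred.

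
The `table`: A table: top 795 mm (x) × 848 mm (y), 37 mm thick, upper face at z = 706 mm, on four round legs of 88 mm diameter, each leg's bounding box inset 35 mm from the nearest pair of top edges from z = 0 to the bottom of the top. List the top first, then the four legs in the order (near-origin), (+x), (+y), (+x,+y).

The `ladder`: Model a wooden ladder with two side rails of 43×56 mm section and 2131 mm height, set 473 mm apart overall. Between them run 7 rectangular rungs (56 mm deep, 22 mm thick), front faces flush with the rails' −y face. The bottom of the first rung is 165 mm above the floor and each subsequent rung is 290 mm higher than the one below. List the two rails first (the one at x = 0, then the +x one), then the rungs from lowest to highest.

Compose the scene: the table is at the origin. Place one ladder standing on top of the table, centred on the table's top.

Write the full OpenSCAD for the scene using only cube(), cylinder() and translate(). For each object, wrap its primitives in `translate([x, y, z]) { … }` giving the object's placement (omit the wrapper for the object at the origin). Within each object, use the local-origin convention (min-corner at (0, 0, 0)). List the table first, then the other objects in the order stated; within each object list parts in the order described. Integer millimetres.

translate([0, 0, 669]) cube([795, 848, 37]);
translate([79, 79, 0]) cylinder(h = 669, r = 44);
translate([716, 79, 0]) cylinder(h = 669, r = 44);
translate([79, 769, 0]) cylinder(h = 669, r = 44);
translate([716, 769, 0]) cylinder(h = 669, r = 44);
translate([161, 396, 706]) {
  cube([43, 56, 2131]);
  translate([430, 0, 0]) cube([43, 56, 2131]);
  translate([43, 0, 165]) cube([387, 56, 22]);
  translate([43, 0, 455]) cube([387, 56, 22]);
  translate([43, 0, 745]) cube([387, 56, 22]);
  translate([43, 0, 1035]) cube([387, 56, 22]);
  translate([43, 0, 1325]) cube([387, 56, 22]);
  translate([43, 0, 1615]) cube([387, 56, 22]);
  translate([43, 0, 1905]) cube([387, 56, 22]);
}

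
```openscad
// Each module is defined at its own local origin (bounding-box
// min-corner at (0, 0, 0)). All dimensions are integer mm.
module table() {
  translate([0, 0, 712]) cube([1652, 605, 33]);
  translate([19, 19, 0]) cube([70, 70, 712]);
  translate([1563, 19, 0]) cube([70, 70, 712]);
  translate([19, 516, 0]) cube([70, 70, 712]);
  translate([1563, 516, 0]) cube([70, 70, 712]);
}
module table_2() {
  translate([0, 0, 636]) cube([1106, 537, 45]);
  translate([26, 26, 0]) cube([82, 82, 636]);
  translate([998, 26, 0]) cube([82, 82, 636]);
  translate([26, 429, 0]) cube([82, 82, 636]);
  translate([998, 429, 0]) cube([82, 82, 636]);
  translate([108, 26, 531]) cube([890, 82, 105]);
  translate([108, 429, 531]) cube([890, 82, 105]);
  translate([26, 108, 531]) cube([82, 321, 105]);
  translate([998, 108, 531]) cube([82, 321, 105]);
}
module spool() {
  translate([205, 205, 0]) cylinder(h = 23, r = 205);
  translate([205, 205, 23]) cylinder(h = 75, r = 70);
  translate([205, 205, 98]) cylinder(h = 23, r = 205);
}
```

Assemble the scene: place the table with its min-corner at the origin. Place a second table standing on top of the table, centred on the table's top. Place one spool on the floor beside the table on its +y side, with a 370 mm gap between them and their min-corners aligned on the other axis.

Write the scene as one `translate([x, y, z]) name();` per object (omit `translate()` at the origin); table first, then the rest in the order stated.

table();
translate([273, 34, 745]) table_2();
translate([0, 975, 0]) spool();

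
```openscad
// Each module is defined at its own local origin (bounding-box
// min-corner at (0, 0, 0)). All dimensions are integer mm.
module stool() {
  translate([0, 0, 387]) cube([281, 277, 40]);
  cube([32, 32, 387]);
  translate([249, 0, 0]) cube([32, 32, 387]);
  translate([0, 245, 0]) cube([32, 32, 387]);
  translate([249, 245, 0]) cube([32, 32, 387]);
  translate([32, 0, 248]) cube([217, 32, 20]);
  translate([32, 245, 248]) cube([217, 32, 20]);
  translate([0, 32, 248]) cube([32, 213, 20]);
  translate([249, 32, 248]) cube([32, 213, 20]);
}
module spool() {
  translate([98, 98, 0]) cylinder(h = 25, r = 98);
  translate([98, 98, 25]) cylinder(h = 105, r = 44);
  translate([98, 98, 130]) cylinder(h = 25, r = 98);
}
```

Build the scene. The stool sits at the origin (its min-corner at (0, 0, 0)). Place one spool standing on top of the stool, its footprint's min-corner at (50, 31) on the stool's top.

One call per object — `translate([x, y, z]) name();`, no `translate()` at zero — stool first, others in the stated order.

stool();
translate([50, 31, 427]) spool();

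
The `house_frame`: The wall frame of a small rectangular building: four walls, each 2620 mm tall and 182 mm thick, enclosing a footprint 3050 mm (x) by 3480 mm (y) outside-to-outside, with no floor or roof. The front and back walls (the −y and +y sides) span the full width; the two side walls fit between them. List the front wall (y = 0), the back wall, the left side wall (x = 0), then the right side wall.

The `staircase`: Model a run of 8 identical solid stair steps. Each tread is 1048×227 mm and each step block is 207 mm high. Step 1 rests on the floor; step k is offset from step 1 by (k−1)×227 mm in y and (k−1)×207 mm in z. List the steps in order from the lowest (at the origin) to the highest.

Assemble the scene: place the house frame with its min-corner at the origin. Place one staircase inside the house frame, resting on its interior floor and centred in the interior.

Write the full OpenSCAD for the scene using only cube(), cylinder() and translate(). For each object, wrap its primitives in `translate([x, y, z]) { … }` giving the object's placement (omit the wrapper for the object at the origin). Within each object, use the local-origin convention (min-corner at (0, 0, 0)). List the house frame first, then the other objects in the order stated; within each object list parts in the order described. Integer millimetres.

cube([3050, 182, 2620]);
translate([0, 3298, 0]) cube([3050, 182, 2620]);
translate([0, 182, 0]) cube([182, 3116, 2620]);
translate([2868, 182, 0]) cube([182, 3116, 2620]);
translate([1001, 832, 0]) {
  cube([1048, 227, 207]);
  translate([0, 227, 207]) cube([1048, 227, 207]);
  translate([0, 454, 414]) cube([1048, 227, 207]);
  translate([0, 681, 621]) cube([1048, 227, 207]);
  translate([0, 908, 828]) cube([1048, 227, 207]);
  translate([0, 1135, 1035]) cube([1048, 227, 207]);
  translate([0, 1362, 1242]) cube([1048, 227, 207]);
  translate([0, 1589, 1449]) cube([1048, 227, 207]);
}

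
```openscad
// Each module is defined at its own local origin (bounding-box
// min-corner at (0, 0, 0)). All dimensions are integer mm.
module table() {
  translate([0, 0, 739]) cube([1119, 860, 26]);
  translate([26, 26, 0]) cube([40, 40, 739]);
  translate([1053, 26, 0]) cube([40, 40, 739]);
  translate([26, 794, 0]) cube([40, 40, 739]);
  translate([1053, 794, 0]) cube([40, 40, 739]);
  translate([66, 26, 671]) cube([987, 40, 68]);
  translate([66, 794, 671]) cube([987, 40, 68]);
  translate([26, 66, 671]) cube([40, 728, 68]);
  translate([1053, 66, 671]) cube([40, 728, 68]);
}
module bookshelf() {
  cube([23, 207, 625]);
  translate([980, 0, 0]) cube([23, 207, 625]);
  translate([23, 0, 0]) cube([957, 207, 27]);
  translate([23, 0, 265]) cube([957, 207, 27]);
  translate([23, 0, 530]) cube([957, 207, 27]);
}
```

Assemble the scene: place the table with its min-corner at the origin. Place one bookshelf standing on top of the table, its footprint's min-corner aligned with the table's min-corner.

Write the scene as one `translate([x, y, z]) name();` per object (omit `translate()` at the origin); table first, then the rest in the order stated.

table();
translate([0, 0, 765]) bookshelf();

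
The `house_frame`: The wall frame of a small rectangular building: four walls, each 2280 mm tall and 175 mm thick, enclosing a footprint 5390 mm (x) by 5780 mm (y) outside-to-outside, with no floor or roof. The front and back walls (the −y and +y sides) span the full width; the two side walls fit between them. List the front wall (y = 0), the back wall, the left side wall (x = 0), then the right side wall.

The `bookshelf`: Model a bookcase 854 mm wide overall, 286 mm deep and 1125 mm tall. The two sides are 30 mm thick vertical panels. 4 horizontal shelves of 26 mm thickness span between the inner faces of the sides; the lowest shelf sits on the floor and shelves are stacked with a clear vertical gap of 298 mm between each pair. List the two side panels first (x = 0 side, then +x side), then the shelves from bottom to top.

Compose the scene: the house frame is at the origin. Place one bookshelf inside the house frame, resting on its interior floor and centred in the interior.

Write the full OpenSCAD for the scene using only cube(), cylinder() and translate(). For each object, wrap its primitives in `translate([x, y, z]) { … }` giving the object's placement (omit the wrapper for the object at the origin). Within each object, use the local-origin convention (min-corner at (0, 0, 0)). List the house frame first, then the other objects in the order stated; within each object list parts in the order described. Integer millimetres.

cube([5390, 175, 2280]);
translate([0, 5605, 0]) cube([5390, 175, 2280]);
translate([0, 175, 0]) cube([175, 5430, 2280]);
translate([5215, 175, 0]) cube([175, 5430, 2280]);
translate([2268, 2747, 0]) {
  cube([30, 286, 1125]);
  translate([824, 0, 0]) cube([30, 286, 1125]);
  translate([30, 0, 0]) cube([794, 286, 26]);
  translate([30, 0, 324]) cube([794, 286, 26]);
  translate([30, 0, 648]) cube([794, 286, 26]);
  translate([30, 0, 972]) cube([794, 286, 26]);
}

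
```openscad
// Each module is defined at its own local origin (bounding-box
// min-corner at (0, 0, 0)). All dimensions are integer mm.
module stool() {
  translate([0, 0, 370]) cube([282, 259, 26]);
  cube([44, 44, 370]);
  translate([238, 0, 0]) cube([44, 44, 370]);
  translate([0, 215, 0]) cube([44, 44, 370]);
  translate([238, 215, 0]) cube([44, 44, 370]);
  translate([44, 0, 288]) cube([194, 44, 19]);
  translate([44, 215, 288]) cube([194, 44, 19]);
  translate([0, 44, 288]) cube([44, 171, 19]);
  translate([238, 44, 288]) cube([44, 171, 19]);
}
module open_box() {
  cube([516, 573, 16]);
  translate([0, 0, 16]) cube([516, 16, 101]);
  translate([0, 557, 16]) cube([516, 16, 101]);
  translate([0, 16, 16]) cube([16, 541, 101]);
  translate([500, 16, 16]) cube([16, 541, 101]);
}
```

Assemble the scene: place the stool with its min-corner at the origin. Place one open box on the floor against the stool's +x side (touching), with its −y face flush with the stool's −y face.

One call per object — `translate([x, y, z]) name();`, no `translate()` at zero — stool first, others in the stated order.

stool();
translate([282, 0, 0]) open_box();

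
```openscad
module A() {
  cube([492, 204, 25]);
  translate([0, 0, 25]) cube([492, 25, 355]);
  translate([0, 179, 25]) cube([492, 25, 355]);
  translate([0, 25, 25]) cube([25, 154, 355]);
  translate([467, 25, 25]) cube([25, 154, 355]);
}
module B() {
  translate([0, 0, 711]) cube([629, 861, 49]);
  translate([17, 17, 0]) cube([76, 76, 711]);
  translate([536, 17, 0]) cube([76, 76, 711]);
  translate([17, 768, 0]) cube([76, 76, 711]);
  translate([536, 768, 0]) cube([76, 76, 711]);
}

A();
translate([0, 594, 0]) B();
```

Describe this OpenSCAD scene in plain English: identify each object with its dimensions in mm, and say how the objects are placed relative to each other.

A is an open storage box with external size 492×204×380 mm and wall thickness 25 mm (the base is also 25 mm thick). The base covers the whole footprint; the four walls stand on the base, with the y-facing walls full-width and the x-facing walls fitting between their inner faces.

B is a table: top 629 mm (x) × 861 mm (y), 49 mm thick, upper face at z = 760 mm, on four 76×76 mm square legs, each inset 17 mm from the nearest pair of top edges, running from z = 0 to the bottom of the top.

The table is on the floor beside the open box on its +y side.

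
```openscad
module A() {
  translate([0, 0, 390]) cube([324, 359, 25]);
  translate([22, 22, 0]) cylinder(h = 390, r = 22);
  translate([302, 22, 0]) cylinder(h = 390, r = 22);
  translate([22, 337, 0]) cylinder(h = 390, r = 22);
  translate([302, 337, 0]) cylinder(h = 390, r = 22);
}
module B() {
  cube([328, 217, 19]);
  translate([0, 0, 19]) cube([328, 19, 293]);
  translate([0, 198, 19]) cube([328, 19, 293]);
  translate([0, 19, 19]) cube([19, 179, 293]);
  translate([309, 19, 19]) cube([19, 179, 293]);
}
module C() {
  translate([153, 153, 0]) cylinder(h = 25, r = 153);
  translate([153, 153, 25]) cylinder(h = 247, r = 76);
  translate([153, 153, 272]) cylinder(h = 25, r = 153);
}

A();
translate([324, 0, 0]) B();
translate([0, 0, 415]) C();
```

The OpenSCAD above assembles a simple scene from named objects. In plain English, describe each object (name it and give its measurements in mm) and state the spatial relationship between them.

A is a simple wooden stool: a rectangular seat 324 mm (x) by 359 mm (y), 25 mm thick, top face at z = 415 mm, on four round legs, each 44 mm in diameter. The legs rest on z = 0, each leg's axis is inset half a diameter from the nearest pair of seat edges (so the leg's bounding box is flush with the corner).

B is an open storage box with external size 328×217×312 mm and wall thickness 19 mm (the base is also 19 mm thick). The base covers the whole footprint; the four walls stand on the base, with the y-facing walls full-width and the x-facing walls fitting between their inner faces.

C is a spool: two coaxial disc flanges of radius 153 mm and thickness 25 mm, joined by a core cylinder of radius 76 mm and height 247 mm. The lower flange rests on z = 0 and the three cylinders share a vertical axis.

The open box is against the stool's +x side, with their −y faces flush. The spool is on top of the stool.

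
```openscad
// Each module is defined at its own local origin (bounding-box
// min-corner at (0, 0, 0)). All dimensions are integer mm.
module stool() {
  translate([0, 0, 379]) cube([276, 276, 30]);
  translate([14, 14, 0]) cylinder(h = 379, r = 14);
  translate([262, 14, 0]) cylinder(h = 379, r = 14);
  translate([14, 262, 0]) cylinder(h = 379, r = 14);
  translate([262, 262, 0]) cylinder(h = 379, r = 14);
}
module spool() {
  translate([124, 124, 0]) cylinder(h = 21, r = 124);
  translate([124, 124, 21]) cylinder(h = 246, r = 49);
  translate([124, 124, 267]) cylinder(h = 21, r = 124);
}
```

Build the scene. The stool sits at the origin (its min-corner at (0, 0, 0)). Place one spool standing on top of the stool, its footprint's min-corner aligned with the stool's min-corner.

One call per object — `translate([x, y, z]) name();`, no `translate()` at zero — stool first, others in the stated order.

stool();
translate([0, 0, 409]) spool();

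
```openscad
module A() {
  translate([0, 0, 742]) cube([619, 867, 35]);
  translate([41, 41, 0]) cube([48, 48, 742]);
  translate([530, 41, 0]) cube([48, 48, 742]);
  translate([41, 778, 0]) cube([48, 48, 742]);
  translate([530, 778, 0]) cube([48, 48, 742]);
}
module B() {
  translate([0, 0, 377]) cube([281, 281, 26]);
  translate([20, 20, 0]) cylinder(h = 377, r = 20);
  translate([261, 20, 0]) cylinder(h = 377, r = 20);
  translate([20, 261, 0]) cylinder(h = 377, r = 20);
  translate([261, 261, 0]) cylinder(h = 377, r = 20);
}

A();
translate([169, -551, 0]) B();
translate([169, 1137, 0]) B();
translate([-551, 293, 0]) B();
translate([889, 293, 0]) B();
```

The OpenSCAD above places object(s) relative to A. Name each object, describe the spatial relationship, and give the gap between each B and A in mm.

Each stool's nearest face is 270 mm from the table's bounding box.

A is a table. B is a stool. Four stools sit around the table at the −y, +y, −x, +x sides. The gap between each stool and the table is 270 mm.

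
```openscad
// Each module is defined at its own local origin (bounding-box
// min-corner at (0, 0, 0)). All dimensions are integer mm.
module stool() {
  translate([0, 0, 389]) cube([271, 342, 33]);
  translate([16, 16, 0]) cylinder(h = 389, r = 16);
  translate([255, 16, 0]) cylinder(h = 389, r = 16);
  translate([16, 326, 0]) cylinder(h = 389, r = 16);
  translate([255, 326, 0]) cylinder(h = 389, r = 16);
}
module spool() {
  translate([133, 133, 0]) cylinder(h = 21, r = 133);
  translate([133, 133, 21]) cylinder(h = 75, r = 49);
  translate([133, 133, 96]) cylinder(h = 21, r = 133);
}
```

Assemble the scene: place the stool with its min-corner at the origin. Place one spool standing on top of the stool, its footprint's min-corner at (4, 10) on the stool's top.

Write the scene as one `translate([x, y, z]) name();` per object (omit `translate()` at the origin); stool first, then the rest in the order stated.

stool();
translate([4, 10, 422]) spool();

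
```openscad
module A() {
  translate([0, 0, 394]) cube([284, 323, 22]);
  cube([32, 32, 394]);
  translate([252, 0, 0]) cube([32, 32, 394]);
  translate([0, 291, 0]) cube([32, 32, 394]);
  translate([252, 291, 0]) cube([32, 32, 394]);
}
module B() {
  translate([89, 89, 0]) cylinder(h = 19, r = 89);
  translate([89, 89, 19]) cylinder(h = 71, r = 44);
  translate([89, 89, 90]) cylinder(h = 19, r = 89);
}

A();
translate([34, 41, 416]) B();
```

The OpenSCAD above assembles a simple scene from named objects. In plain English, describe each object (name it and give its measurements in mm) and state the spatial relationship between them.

A is a four-legged stool. The seat is 284×323 mm, 22 mm thick, top at z = 416 mm. It stands on four square legs, each 32×32 mm in cross-section, from z = 0 to the seat underside, each flush with a corner of the seat.

B is a spool: two coaxial disc flanges of radius 89 mm and thickness 19 mm, joined by a core cylinder of radius 44 mm and height 71 mm. The lower flange rests on z = 0 and the three cylinders share a vertical axis.

The spool is on top of the stool.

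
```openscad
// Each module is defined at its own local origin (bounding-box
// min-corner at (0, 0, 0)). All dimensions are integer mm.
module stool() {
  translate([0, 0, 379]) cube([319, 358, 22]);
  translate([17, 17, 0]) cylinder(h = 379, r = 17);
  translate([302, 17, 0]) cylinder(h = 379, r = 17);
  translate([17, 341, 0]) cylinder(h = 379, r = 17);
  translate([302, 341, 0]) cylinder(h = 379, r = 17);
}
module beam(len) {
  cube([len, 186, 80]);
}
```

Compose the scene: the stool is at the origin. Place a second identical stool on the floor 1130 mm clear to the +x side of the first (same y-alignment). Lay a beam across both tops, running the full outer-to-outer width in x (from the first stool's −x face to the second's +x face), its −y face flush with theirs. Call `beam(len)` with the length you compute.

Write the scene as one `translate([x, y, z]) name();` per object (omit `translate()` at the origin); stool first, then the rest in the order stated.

stool();
translate([1449, 0, 0]) stool();
translate([0, 0, 401]) beam(1768);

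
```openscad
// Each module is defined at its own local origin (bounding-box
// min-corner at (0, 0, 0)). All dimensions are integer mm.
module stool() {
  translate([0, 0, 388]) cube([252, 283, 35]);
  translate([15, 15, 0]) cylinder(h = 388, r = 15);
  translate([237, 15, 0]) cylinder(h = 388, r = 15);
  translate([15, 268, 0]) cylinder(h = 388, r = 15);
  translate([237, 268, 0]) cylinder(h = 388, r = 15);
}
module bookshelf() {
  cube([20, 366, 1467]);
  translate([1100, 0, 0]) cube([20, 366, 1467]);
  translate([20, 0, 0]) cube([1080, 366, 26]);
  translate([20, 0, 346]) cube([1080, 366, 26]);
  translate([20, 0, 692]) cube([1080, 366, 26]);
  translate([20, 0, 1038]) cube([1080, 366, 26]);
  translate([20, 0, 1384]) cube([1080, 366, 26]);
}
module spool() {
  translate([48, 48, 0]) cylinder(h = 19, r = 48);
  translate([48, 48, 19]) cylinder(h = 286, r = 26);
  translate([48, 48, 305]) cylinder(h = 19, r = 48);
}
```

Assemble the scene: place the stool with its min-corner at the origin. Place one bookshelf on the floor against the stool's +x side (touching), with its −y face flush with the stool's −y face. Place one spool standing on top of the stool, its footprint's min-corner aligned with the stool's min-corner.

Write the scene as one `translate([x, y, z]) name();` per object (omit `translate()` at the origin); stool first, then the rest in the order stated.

stool();
translate([252, 0, 0]) bookshelf();
translate([0, 0, 423]) spool();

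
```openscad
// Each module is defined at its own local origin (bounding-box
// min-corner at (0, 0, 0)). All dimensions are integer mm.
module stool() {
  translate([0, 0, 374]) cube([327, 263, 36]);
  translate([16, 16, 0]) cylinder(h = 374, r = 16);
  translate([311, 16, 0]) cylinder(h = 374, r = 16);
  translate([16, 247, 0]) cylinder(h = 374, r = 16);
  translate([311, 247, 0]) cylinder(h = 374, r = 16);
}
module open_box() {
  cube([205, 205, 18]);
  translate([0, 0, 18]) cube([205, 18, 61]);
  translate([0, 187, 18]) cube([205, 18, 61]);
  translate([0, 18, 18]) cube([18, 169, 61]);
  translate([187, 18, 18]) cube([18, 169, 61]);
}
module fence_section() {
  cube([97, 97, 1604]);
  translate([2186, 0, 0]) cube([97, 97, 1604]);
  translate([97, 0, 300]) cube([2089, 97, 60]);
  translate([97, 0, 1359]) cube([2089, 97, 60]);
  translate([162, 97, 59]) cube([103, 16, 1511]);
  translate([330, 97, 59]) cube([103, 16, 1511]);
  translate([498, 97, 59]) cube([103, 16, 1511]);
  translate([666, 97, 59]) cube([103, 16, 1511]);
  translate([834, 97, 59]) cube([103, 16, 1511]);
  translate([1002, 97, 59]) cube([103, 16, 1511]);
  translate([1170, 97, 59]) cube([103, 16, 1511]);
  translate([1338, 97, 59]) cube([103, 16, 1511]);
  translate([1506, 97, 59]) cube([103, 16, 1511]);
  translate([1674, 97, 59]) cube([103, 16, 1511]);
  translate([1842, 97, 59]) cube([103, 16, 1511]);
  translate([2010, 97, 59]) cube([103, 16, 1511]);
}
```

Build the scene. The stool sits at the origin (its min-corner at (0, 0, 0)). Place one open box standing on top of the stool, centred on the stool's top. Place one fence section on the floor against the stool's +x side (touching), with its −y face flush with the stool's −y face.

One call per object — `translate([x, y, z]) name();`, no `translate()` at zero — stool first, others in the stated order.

stool();
translate([61, 29, 410]) open_box();
translate([327, 0, 0]) fence_section();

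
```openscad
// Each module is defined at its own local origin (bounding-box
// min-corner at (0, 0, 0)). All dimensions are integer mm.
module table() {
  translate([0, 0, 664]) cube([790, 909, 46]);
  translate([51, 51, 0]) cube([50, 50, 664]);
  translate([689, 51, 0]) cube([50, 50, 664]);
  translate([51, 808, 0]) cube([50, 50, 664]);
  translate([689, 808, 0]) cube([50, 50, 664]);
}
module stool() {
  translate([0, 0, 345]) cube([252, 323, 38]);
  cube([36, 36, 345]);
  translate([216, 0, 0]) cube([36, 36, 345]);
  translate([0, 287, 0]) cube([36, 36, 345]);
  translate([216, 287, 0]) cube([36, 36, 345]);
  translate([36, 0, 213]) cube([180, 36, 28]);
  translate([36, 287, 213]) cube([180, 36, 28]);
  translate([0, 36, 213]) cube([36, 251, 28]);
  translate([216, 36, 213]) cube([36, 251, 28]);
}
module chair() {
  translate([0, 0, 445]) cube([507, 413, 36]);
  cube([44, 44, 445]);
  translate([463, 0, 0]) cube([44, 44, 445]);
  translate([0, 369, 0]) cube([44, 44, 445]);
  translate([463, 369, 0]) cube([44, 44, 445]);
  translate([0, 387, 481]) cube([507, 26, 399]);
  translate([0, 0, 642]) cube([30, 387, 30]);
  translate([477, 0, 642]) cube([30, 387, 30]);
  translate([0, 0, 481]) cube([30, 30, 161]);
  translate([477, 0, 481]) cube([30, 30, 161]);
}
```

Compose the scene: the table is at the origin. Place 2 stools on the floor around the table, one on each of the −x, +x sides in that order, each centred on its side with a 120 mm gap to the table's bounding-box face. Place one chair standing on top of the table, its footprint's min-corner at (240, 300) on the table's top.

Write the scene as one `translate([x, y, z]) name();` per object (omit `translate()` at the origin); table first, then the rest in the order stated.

table();
translate([-372, 293, 0]) stool();
translate([910, 293, 0]) stool();
translate([240, 300, 710]) chair();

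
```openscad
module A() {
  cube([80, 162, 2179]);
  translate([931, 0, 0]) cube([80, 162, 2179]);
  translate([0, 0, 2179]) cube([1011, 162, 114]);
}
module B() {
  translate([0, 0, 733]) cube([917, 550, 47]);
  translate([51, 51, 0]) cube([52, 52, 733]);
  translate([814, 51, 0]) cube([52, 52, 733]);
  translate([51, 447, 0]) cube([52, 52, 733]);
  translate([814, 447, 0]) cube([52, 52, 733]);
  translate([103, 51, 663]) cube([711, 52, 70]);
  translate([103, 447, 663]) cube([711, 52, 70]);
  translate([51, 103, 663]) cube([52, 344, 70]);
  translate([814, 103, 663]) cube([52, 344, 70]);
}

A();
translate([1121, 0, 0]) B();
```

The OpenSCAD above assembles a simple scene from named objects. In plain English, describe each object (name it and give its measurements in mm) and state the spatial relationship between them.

A is a door frame. The clear opening is 851 mm wide and 2179 mm high. Two 80 mm wide jambs, 162 mm deep, stand either side of the opening from the floor to the top of the opening. A 114 mm thick head sits across the top of both jambs, spanning the full outside width of the frame.

B is a rectangular dining table. The top is 917×550×47 mm with its upper surface at z = 780 mm. It stands on four 52×52 mm square legs, each inset 51 mm from the nearest pair of top edges, running from the floor to the underside of the top. Four apron rails, 52 mm thick and 70 mm tall, run between adjacent legs with their top edges flush with the underside of the top and their outer faces flush with the legs' outer faces.

The table is on the floor beside the door frame on its +x side.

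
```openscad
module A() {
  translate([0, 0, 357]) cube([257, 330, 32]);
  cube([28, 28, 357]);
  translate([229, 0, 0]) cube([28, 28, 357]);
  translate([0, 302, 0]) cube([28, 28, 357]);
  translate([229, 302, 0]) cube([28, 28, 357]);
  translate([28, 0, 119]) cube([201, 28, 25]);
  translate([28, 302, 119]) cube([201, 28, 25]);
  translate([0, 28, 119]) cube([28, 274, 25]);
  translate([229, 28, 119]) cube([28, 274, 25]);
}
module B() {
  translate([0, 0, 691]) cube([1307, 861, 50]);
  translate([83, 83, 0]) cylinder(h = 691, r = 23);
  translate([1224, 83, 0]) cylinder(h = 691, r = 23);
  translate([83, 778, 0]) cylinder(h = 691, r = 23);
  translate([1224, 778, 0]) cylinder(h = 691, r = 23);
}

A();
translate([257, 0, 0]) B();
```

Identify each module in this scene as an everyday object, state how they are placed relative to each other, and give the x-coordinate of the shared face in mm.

The stool's +x face and the table's −x face are both at x = 257 mm.

A is a stool. B is a table. The table is against the stool's +x side, with their −y faces flush. The x-coordinate of the shared face is 257 mm.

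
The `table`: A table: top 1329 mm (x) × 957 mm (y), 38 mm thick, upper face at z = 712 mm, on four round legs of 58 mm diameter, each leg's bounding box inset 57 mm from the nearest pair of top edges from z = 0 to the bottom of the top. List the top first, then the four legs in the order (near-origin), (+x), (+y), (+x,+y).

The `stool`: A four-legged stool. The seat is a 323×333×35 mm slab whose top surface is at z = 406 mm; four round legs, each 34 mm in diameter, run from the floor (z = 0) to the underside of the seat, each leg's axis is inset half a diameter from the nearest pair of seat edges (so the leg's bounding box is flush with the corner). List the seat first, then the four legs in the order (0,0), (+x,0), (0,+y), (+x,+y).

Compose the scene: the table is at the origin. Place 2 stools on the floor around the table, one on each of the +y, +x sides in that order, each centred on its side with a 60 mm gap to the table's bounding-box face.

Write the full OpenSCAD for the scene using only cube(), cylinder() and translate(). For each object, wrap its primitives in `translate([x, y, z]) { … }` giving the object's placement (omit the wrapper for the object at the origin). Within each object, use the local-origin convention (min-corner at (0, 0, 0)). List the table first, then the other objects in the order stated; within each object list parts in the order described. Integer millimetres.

translate([0, 0, 674]) cube([1329, 957, 38]);
translate([86, 86, 0]) cylinder(h = 674, r = 29);
translate([1243, 86, 0]) cylinder(h = 674, r = 29);
translate([86, 871, 0]) cylinder(h = 674, r = 29);
translate([1243, 871, 0]) cylinder(h = 674, r = 29);
translate([503, 1017, 0]) {
  translate([0, 0, 371]) cube([323, 333, 35]);
  translate([17, 17, 0]) cylinder(h = 371, r = 17);
  translate([306, 17, 0]) cylinder(h = 371, r = 17);
  translate([17, 316, 0]) cylinder(h = 371, r = 17);
  translate([306, 316, 0]) cylinder(h = 371, r = 17);
}
translate([1389, 312, 0]) {
  translate([0, 0, 371]) cube([323, 333, 35]);
  translate([17, 17, 0]) cylinder(h = 371, r = 17);
  translate([306, 17, 0]) cylinder(h = 371, r = 17);
  translate([17, 316, 0]) cylinder(h = 371, r = 17);
  translate([306, 316, 0]) cylinder(h = 371, r = 17);
}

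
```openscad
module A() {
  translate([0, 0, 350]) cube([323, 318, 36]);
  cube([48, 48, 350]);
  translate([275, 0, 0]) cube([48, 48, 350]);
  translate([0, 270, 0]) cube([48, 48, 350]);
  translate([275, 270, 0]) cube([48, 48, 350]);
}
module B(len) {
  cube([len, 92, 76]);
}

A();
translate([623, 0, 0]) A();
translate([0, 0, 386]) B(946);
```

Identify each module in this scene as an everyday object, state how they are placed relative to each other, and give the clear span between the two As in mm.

A is a stool. B is a beam. A beam spans the tops of two stools. The clear span between the two stools is 300 mm.

Second stool starts at x = 623; first ends at x = 323; clear span = 623 − 323 = 300 mm.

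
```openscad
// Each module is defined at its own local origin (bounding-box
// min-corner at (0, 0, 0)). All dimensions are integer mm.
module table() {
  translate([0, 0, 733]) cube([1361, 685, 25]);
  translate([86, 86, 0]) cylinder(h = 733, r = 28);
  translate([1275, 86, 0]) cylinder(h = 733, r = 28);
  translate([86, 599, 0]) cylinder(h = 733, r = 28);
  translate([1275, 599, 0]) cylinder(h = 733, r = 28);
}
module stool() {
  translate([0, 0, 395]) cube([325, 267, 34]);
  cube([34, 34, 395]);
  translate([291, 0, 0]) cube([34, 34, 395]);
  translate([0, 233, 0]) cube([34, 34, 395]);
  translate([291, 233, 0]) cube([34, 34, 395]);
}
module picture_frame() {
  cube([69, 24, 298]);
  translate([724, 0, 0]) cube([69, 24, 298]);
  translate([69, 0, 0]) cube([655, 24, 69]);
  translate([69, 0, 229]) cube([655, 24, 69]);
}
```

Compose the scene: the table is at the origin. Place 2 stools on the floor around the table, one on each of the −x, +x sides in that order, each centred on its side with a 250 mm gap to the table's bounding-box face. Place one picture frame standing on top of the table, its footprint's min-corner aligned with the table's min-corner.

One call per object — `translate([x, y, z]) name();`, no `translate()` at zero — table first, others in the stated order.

table();
translate([-575, 209, 0]) stool();
translate([1611, 209, 0]) stool();
translate([0, 0, 758]) picture_frame();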